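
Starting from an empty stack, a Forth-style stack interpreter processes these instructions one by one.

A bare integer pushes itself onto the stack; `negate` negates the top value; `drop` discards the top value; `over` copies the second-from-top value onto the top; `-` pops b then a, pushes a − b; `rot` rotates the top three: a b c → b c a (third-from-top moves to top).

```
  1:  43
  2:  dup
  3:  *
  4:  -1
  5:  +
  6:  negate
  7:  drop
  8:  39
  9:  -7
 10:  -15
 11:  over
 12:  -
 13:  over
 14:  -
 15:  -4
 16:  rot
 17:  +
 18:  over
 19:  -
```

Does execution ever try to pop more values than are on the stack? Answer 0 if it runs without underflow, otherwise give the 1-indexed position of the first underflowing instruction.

0

43     → [43]
dup    → [43, 43]
*      → [1849]
-1     → [1849, -1]
+      → [1848]
negate → [-1848]
drop   → []
39     → [39]
-7     → [39, -7]
-15    → [39, -7, -15]
over   → [39, -7, -15, -7]
-      → [39, -7, -8]
over   → [39, -7, -8, -7]
-      → [39, -7, -1]
-4     → [39, -7, -1, -4]
rot    → [39, -1, -4, -7]
+      → [39, -1, -11]
over   → [39, -1, -11, -1]
-      → [39, -1, -10]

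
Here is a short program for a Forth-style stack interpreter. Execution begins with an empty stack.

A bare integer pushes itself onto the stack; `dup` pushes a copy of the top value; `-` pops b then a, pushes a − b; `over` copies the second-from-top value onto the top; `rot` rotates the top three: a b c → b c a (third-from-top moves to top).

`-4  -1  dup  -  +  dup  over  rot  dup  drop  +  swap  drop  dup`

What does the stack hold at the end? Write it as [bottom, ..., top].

-4   → [-4]
-1   → [-4, -1]
dup  → [-4, -1, -1]
-    → [-4, 0]
+    → [-4]
dup  → [-4, -4]
over → [-4, -4, -4]
rot  → [-4, -4, -4]
dup  → [-4, -4, -4, -4]
drop → [-4, -4, -4]
+    → [-4, -8]
swap → [-8, -4]
drop → [-8]
dup  → [-8, -8]

[-8, -8]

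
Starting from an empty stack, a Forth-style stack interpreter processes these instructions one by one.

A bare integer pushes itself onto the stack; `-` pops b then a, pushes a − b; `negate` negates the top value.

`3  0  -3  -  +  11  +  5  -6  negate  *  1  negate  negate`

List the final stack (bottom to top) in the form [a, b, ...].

[17, 30, 1]

3      → 3
0      → 3 0
-3     → 3 0 -3
-      → 3 3
+      → 6
11     → 6 11
+      → 17
5      → 17 5
-6     → 17 5 -6
negate → 17 5 6
*      → 17 30
1      → 17 30 1
negate → 17 30 -1
negate → 17 30 1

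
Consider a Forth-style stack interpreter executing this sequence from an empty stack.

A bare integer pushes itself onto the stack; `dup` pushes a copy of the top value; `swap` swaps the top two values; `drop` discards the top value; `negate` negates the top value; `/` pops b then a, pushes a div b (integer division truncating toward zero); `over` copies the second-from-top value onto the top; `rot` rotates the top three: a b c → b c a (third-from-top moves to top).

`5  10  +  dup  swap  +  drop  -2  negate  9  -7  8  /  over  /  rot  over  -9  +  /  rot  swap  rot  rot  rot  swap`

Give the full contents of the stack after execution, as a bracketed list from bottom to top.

[0, 0, 9]

5       5
10      5 10
+       15
dup     15 15
swap    15 15
+       30
drop    (empty)
-2      -2
negate  2
9       2 9
-7      2 9 -7
8       2 9 -7 8
/       2 9 0
over    2 9 0 9
/       2 9 0
rot     9 0 2
over    9 0 2 0
-9      9 0 2 0 -9
+       9 0 2 -9
/       9 0 0
rot     0 0 9
swap    0 9 0
rot     9 0 0
rot     0 0 9
rot     0 9 0
swap    0 0 9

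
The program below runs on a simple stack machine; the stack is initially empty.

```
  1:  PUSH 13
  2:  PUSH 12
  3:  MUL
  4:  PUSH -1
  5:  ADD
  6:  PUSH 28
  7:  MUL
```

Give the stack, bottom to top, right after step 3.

[156]

PUSH 13 -> [13]
PUSH 12 -> [13, 12]
MUL     -> [156]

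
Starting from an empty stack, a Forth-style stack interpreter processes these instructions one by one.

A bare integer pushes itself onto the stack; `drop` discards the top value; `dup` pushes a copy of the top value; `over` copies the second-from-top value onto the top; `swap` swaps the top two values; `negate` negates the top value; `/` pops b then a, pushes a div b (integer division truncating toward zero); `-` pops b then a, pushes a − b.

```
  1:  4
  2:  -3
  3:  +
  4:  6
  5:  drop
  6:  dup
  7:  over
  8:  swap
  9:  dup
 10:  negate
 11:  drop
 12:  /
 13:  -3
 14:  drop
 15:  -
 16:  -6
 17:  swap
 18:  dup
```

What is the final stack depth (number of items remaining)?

3

4      -> [4]
-3     -> [4, -3]
+      -> [1]
6      -> [1, 6]
drop   -> [1]
dup    -> [1, 1]
over   -> [1, 1, 1]
swap   -> [1, 1, 1]
dup    -> [1, 1, 1, 1]
negate -> [1, 1, 1, -1]
drop   -> [1, 1, 1]
/      -> [1, 1]
-3     -> [1, 1, -3]
drop   -> [1, 1]
-      -> [0]
-6     -> [0, -6]
swap   -> [-6, 0]
dup    -> [-6, 0, 0]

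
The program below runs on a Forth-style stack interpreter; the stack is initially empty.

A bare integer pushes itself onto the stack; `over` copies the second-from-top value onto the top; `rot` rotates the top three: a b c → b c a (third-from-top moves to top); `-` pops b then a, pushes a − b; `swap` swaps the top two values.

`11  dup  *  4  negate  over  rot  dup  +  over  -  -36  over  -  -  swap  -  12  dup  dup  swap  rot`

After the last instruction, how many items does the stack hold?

5

11      [11]
dup     [11, 11]
*       [121]
4       [121, 4]
negate  [121, -4]
over    [121, -4, 121]
rot     [-4, 121, 121]
dup     [-4, 121, 121, 121]
+       [-4, 121, 242]
over    [-4, 121, 242, 121]
-       [-4, 121, 121]
-36     [-4, 121, 121, -36]
over    [-4, 121, 121, -36, 121]
-       [-4, 121, 121, -157]
-       [-4, 121, 278]
swap    [-4, 278, 121]
-       [-4, 157]
12      [-4, 157, 12]
dup     [-4, 157, 12, 12]
dup     [-4, 157, 12, 12, 12]
swap    [-4, 157, 12, 12, 12]
rot     [-4, 157, 12, 12, 12]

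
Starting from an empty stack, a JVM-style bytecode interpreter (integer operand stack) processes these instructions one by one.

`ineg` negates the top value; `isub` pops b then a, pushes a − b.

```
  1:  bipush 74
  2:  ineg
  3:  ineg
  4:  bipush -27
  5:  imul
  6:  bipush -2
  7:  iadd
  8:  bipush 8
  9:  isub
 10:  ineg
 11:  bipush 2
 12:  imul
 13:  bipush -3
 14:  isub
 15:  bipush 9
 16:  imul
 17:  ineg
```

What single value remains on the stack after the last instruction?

-36171

bipush 74  → [74]
ineg       → [-74]
ineg       → [74]
bipush -27 → [74, -27]
imul       → [-1998]
bipush -2  → [-1998, -2]
iadd       → [-2000]
bipush 8   → [-2000, 8]
isub       → [-2008]
ineg       → [2008]
bipush 2   → [2008, 2]
imul       → [4016]
bipush -3  → [4016, -3]
isub       → [4019]
bipush 9   → [4019, 9]
imul       → [36171]
ineg       → [-36171]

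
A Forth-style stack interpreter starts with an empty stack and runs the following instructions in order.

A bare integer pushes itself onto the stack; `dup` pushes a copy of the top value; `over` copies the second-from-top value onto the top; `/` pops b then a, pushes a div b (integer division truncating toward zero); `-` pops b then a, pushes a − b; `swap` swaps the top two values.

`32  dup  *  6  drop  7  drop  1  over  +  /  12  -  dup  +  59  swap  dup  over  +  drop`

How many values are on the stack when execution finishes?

32    32
dup   32 32
*     1024
6     1024 6
drop  1024
7     1024 7
drop  1024
1     1024 1
over  1024 1 1024
+     1024 1025
/     0
12    0 12
-     -12
dup   -12 -12
+     -24
59    -24 59
swap  59 -24
dup   59 -24 -24
over  59 -24 -24 -24
+     59 -24 -48
drop  59 -24

2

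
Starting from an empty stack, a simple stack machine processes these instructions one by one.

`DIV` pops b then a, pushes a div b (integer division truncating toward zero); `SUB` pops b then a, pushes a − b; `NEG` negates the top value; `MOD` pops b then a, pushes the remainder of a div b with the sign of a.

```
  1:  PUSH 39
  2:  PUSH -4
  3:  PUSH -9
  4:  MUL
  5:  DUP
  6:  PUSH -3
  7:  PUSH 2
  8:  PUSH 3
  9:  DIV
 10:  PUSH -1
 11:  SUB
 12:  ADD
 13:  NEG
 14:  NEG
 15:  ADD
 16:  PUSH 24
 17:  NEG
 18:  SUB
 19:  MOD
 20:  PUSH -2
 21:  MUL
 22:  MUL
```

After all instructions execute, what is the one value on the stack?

PUSH 39 -> [39]
PUSH -4 -> [39, -4]
PUSH -9 -> [39, -4, -9]
MUL     -> [39, 36]
DUP     -> [39, 36, 36]
PUSH -3 -> [39, 36, 36, -3]
PUSH 2  -> [39, 36, 36, -3, 2]
PUSH 3  -> [39, 36, 36, -3, 2, 3]
DIV     -> [39, 36, 36, -3, 0]
PUSH -1 -> [39, 36, 36, -3, 0, -1]
SUB     -> [39, 36, 36, -3, 1]
ADD     -> [39, 36, 36, -2]
NEG     -> [39, 36, 36, 2]
NEG     -> [39, 36, 36, -2]
ADD     -> [39, 36, 34]
PUSH 24 -> [39, 36, 34, 24]
NEG     -> [39, 36, 34, -24]
SUB     -> [39, 36, 58]
MOD     -> [39, 36]
PUSH -2 -> [39, 36, -2]
MUL     -> [39, -72]
MUL     -> [-2808]

-2808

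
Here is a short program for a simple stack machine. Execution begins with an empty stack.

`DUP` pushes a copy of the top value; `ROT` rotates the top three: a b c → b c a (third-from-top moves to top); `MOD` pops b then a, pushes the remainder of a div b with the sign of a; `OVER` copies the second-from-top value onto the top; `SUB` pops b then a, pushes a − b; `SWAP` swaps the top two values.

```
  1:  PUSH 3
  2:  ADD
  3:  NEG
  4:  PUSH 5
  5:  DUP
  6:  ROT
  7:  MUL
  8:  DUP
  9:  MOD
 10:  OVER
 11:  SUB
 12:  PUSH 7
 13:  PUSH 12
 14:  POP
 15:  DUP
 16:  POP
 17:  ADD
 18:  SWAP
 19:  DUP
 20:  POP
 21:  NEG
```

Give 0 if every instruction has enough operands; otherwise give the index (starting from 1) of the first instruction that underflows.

PUSH 3 : [3]
ADD  — needs 2 operands, stack has 1 → underflow

2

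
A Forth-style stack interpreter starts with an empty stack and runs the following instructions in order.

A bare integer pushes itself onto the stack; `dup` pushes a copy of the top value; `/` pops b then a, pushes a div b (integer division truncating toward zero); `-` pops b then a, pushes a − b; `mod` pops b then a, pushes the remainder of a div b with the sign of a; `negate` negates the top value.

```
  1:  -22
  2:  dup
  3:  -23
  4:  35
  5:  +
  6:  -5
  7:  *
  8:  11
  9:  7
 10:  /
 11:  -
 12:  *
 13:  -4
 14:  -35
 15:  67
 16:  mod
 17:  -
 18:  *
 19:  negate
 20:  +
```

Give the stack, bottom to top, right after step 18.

[-22, 41602]

-22  [-22]
dup  [-22, -22]
-23  [-22, -22, -23]
35   [-22, -22, -23, 35]
+    [-22, -22, 12]
-5   [-22, -22, 12, -5]
*    [-22, -22, -60]
11   [-22, -22, -60, 11]
7    [-22, -22, -60, 11, 7]
/    [-22, -22, -60, 1]
-    [-22, -22, -61]
*    [-22, 1342]
-4   [-22, 1342, -4]
-35  [-22, 1342, -4, -35]
67   [-22, 1342, -4, -35, 67]
mod  [-22, 1342, -4, -35]
-    [-22, 1342, 31]
*    [-22, 41602]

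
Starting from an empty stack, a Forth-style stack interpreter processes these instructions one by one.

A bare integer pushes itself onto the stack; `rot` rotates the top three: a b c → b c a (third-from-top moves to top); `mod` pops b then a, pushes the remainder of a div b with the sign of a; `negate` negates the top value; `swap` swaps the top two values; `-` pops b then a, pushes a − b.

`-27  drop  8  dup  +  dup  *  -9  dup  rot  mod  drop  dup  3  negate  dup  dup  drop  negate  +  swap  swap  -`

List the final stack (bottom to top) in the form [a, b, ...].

-27    → [-27]
drop   → []
8      → [8]
dup    → [8, 8]
+      → [16]
dup    → [16, 16]
*      → [256]
-9     → [256, -9]
dup    → [256, -9, -9]
rot    → [-9, -9, 256]
mod    → [-9, -9]
drop   → [-9]
dup    → [-9, -9]
3      → [-9, -9, 3]
negate → [-9, -9, -3]
dup    → [-9, -9, -3, -3]
dup    → [-9, -9, -3, -3, -3]
drop   → [-9, -9, -3, -3]
negate → [-9, -9, -3, 3]
+      → [-9, -9, 0]
swap   → [-9, 0, -9]
swap   → [-9, -9, 0]
-      → [-9, -9]

[-9, -9]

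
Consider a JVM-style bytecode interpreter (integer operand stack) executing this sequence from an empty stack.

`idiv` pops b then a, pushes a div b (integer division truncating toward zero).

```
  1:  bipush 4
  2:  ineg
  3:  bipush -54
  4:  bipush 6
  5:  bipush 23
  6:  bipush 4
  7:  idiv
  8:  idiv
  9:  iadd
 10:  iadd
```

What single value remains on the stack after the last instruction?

bipush 4    4
ineg        -4
bipush -54  -4 -54
bipush 6    -4 -54 6
bipush 23   -4 -54 6 23
bipush 4    -4 -54 6 23 4
idiv        -4 -54 6 5
idiv        -4 -54 1
iadd        -4 -53
iadd        -57

-57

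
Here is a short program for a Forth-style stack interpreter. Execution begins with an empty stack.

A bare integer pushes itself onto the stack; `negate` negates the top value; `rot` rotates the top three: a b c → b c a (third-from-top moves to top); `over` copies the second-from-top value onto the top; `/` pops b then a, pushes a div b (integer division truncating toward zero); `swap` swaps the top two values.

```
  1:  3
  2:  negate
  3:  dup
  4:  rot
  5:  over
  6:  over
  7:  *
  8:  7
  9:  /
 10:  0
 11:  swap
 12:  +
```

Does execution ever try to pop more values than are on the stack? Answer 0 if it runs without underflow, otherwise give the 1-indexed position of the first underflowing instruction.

3       [3]
negate  [-3]
dup     [-3, -3]
rot  — needs 3 operands, stack has 2 → underflow

4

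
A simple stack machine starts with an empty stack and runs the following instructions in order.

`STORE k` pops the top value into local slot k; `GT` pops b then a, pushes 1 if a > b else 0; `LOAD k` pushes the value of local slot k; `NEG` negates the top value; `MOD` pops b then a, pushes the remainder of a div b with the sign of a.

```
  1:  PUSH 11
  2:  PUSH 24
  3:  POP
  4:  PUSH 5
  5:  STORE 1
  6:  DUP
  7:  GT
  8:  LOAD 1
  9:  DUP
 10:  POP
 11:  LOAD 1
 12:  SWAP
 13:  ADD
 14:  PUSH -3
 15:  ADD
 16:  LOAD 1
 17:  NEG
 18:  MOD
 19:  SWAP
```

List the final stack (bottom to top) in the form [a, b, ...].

PUSH 11 → [11]
PUSH 24 → [11, 24]
POP     → [11]
PUSH 5  → [11, 5]
STORE 1 → [11]
DUP     → [11, 11]
GT      → [0]
LOAD 1  → [0, 5]
DUP     → [0, 5, 5]
POP     → [0, 5]
LOAD 1  → [0, 5, 5]
SWAP    → [0, 5, 5]
ADD     → [0, 10]
PUSH -3 → [0, 10, -3]
ADD     → [0, 7]
LOAD 1  → [0, 7, 5]
NEG     → [0, 7, -5]
MOD     → [0, 2]
SWAP    → [2, 0]

[2, 0]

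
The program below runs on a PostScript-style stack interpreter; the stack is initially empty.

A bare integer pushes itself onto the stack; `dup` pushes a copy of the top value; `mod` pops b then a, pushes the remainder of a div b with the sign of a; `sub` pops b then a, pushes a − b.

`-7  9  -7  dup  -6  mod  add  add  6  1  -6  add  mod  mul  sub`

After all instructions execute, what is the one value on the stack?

-8

-7  -> [-7]
9   -> [-7, 9]
-7  -> [-7, 9, -7]
dup -> [-7, 9, -7, -7]
-6  -> [-7, 9, -7, -7, -6]
mod -> [-7, 9, -7, -1]
add -> [-7, 9, -8]
add -> [-7, 1]
6   -> [-7, 1, 6]
1   -> [-7, 1, 6, 1]
-6  -> [-7, 1, 6, 1, -6]
add -> [-7, 1, 6, -5]
mod -> [-7, 1, 1]
mul -> [-7, 1]
sub -> [-8]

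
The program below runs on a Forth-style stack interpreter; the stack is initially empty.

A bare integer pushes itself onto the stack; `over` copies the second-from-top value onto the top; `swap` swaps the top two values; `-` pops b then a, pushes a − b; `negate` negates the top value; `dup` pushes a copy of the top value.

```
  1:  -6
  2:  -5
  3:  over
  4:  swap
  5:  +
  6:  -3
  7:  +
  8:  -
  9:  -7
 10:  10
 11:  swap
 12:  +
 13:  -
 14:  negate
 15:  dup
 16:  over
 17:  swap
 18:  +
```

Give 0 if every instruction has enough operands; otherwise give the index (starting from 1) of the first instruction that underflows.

0

-6     → -6
-5     → -6 -5
over   → -6 -5 -6
swap   → -6 -6 -5
+      → -6 -11
-3     → -6 -11 -3
+      → -6 -14
-      → 8
-7     → 8 -7
10     → 8 -7 10
swap   → 8 10 -7
+      → 8 3
-      → 5
negate → -5
dup    → -5 -5
over   → -5 -5 -5
swap   → -5 -5 -5
+      → -5 -10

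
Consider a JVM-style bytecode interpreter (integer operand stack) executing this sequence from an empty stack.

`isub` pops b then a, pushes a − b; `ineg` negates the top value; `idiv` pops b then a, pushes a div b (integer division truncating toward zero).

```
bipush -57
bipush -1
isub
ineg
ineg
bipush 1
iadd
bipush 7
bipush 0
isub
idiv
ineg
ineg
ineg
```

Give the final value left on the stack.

bipush -57 : [-57]
bipush -1  : [-57, -1]
isub       : [-56]
ineg       : [56]
ineg       : [-56]
bipush 1   : [-56, 1]
iadd       : [-55]
bipush 7   : [-55, 7]
bipush 0   : [-55, 7, 0]
isub       : [-55, 7]
idiv       : [-7]
ineg       : [7]
ineg       : [-7]
ineg       : [7]

7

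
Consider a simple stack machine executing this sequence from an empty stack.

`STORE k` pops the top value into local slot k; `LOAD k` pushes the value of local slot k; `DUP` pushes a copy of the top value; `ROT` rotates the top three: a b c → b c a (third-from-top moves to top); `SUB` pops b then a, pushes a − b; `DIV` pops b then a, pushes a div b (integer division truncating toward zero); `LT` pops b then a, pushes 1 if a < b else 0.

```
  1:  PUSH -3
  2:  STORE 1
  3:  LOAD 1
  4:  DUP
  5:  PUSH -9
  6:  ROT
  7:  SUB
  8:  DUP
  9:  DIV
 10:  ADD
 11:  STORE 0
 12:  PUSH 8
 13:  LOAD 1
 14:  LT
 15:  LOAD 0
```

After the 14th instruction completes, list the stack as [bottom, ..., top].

[0]

PUSH -3 → [-3]
STORE 1 → []
LOAD 1  → [-3]
DUP     → [-3, -3]
PUSH -9 → [-3, -3, -9]
ROT     → [-3, -9, -3]
SUB     → [-3, -6]
DUP     → [-3, -6, -6]
DIV     → [-3, 1]
ADD     → [-2]
STORE 0 → []
PUSH 8  → [8]
LOAD 1  → [8, -3]
LT      → [0]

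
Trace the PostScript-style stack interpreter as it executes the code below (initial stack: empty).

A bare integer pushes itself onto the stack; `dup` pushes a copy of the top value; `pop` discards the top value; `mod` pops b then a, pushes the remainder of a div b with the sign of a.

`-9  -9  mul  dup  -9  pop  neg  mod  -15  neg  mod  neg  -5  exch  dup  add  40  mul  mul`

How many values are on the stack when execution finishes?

-9    -9
-9    -9 -9
mul   81
dup   81 81
-9    81 81 -9
pop   81 81
neg   81 -81
mod   0
-15   0 -15
neg   0 15
mod   0
neg   0
-5    0 -5
exch  -5 0
dup   -5 0 0
add   -5 0
40    -5 0 40
mul   -5 0
mul   0

1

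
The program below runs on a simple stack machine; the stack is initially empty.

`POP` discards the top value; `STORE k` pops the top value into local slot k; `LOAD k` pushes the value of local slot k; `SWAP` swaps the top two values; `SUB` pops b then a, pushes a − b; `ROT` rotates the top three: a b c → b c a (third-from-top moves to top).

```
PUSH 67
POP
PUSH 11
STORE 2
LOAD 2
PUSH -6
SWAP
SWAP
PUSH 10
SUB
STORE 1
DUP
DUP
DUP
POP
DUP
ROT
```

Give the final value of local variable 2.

PUSH 67 -> 67
POP     -> (empty)
PUSH 11 -> 11
STORE 2 -> (empty)
LOAD 2  -> 11
PUSH -6 -> 11 -6
SWAP    -> -6 11
SWAP    -> 11 -6
PUSH 10 -> 11 -6 10
SUB     -> 11 -16
STORE 1 -> 11
DUP     -> 11 11
DUP     -> 11 11 11
DUP     -> 11 11 11 11
POP     -> 11 11 11
DUP     -> 11 11 11 11
ROT     -> 11 11 11 11

11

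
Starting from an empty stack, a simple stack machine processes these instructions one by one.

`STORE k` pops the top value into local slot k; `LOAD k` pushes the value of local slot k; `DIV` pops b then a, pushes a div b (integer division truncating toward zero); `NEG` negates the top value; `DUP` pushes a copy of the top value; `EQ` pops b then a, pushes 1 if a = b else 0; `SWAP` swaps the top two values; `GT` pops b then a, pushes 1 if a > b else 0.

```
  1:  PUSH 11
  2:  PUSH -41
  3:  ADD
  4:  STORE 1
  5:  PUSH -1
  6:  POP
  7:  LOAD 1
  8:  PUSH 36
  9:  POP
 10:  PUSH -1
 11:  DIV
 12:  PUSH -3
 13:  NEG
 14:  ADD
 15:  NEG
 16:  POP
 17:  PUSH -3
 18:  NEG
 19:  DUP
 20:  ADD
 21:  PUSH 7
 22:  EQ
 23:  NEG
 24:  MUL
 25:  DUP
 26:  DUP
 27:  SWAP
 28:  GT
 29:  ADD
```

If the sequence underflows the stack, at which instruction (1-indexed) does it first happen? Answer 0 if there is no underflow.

PUSH 11  : 11
PUSH -41 : 11 -41
ADD      : -30
STORE 1  : (empty)
PUSH -1  : -1
POP      : (empty)
LOAD 1   : -30
PUSH 36  : -30 36
POP      : -30
PUSH -1  : -30 -1
DIV      : 30
PUSH -3  : 30 -3
NEG      : 30 3
ADD      : 33
NEG      : -33
POP      : (empty)
PUSH -3  : -3
NEG      : 3
DUP      : 3 3
ADD      : 6
PUSH 7   : 6 7
EQ       : 0
NEG      : 0
MUL  — needs 2 operands, stack has 1 → underflow

24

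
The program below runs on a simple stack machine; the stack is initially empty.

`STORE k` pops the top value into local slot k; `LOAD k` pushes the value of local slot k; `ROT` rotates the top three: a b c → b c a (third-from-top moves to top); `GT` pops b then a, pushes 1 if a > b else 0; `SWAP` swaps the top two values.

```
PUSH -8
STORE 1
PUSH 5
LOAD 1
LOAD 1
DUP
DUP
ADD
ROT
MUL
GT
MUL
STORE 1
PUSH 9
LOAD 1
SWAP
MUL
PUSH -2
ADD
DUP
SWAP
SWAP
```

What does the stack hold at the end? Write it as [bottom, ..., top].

[-2, -2]

PUSH -8 -> -8
STORE 1 -> (empty)
PUSH 5  -> 5
LOAD 1  -> 5 -8
LOAD 1  -> 5 -8 -8
DUP     -> 5 -8 -8 -8
DUP     -> 5 -8 -8 -8 -8
ADD     -> 5 -8 -8 -16
ROT     -> 5 -8 -16 -8
MUL     -> 5 -8 128
GT      -> 5 0
MUL     -> 0
STORE 1 -> (empty)
PUSH 9  -> 9
LOAD 1  -> 9 0
SWAP    -> 0 9
MUL     -> 0
PUSH -2 -> 0 -2
ADD     -> -2
DUP     -> -2 -2
SWAP    -> -2 -2
SWAP    -> -2 -2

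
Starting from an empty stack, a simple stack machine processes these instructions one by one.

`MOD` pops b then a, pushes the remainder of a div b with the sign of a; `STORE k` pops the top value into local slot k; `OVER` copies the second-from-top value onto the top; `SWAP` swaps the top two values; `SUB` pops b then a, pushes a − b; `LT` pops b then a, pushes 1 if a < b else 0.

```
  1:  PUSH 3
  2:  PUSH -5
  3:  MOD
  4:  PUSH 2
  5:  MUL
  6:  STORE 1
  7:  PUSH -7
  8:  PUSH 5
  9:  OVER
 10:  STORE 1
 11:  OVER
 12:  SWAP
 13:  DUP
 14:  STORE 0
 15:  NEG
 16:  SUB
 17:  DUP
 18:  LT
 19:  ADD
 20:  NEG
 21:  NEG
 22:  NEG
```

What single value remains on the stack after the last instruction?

7

PUSH 3  -> [3]
PUSH -5 -> [3, -5]
MOD     -> [3]
PUSH 2  -> [3, 2]
MUL     -> [6]
STORE 1 -> []
PUSH -7 -> [-7]
PUSH 5  -> [-7, 5]
OVER    -> [-7, 5, -7]
STORE 1 -> [-7, 5]
OVER    -> [-7, 5, -7]
SWAP    -> [-7, -7, 5]
DUP     -> [-7, -7, 5, 5]
STORE 0 -> [-7, -7, 5]
NEG     -> [-7, -7, -5]
SUB     -> [-7, -2]
DUP     -> [-7, -2, -2]
LT      -> [-7, 0]
ADD     -> [-7]
NEG     -> [7]
NEG     -> [-7]
NEG     -> [7]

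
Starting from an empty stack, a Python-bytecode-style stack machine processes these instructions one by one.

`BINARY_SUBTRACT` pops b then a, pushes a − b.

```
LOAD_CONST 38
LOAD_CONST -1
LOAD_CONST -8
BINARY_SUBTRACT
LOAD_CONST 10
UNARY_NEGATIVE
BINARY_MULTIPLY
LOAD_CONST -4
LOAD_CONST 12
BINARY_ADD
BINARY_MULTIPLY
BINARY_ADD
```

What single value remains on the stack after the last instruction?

-522

LOAD_CONST 38   -> [38]
LOAD_CONST -1   -> [38, -1]
LOAD_CONST -8   -> [38, -1, -8]
BINARY_SUBTRACT -> [38, 7]
LOAD_CONST 10   -> [38, 7, 10]
UNARY_NEGATIVE  -> [38, 7, -10]
BINARY_MULTIPLY -> [38, -70]
LOAD_CONST -4   -> [38, -70, -4]
LOAD_CONST 12   -> [38, -70, -4, 12]
BINARY_ADD      -> [38, -70, 8]
BINARY_MULTIPLY -> [38, -560]
BINARY_ADD      -> [-522]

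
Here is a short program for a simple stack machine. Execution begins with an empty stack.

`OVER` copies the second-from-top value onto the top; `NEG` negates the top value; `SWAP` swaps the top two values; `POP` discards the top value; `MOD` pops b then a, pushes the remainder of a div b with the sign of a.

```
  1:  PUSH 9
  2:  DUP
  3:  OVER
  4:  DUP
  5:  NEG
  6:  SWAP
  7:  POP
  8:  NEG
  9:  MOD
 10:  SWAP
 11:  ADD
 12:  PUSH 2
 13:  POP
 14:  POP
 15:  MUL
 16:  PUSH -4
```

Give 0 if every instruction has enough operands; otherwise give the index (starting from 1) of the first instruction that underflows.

PUSH 9 : 9
DUP    : 9 9
OVER   : 9 9 9
DUP    : 9 9 9 9
NEG    : 9 9 9 -9
SWAP   : 9 9 -9 9
POP    : 9 9 -9
NEG    : 9 9 9
MOD    : 9 0
SWAP   : 0 9
ADD    : 9
PUSH 2 : 9 2
POP    : 9
POP    : (empty)
MUL  — needs 2 operands, stack has 0 → underflow

15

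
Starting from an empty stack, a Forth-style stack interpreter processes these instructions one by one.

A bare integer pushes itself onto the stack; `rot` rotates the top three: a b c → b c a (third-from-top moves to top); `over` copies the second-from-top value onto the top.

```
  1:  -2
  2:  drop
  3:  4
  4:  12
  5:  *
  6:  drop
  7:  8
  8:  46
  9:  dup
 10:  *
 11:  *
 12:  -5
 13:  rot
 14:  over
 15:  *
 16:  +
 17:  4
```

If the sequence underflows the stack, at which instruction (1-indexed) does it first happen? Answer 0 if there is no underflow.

13

-2   → [-2]
drop → []
4    → [4]
12   → [4, 12]
*    → [48]
drop → []
8    → [8]
46   → [8, 46]
dup  → [8, 46, 46]
*    → [8, 2116]
*    → [16928]
-5   → [16928, -5]
rot  — needs 3 operands, stack has 2 → underflow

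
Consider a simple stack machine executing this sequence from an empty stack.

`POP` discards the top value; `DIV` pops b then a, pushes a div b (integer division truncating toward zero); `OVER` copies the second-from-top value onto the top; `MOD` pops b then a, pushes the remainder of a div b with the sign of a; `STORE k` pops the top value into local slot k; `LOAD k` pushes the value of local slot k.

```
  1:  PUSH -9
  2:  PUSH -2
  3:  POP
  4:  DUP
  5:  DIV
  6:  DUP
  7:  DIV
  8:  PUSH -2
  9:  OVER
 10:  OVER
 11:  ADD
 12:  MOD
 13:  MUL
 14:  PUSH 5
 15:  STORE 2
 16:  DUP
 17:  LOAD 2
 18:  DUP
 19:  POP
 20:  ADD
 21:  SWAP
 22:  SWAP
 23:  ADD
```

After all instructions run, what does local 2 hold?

5

PUSH -9 → -9
PUSH -2 → -9 -2
POP     → -9
DUP     → -9 -9
DIV     → 1
DUP     → 1 1
DIV     → 1
PUSH -2 → 1 -2
OVER    → 1 -2 1
OVER    → 1 -2 1 -2
ADD     → 1 -2 -1
MOD     → 1 0
MUL     → 0
PUSH 5  → 0 5
STORE 2 → 0
DUP     → 0 0
LOAD 2  → 0 0 5
DUP     → 0 0 5 5
POP     → 0 0 5
ADD     → 0 5
SWAP    → 5 0
SWAP    → 0 5
ADD     → 5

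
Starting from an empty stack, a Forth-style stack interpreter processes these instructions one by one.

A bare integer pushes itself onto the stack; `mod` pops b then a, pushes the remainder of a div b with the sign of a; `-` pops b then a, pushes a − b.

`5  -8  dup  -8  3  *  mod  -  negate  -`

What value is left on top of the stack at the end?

5

5      : [5]
-8     : [5, -8]
dup    : [5, -8, -8]
-8     : [5, -8, -8, -8]
3      : [5, -8, -8, -8, 3]
*      : [5, -8, -8, -24]
mod    : [5, -8, -8]
-      : [5, 0]
negate : [5, 0]
-      : [5]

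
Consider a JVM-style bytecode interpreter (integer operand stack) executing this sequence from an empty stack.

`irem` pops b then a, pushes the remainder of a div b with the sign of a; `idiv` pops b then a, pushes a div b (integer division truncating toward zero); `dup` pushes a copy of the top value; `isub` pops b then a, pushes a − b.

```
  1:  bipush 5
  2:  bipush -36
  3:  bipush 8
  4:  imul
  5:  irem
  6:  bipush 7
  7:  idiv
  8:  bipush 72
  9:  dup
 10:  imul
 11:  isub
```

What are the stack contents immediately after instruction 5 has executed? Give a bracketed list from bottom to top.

[5]

bipush 5   -> [5]
bipush -36 -> [5, -36]
bipush 8   -> [5, -36, 8]
imul       -> [5, -288]
irem       -> [5]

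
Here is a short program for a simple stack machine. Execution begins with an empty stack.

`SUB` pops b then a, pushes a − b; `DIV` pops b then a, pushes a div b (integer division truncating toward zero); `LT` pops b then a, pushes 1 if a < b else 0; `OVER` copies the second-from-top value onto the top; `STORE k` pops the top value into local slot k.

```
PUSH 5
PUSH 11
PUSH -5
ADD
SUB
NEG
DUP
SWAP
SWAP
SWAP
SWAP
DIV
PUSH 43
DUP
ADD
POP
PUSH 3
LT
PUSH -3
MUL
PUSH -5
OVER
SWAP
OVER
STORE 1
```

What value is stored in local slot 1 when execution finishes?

-3

PUSH 5   5
PUSH 11  5 11
PUSH -5  5 11 -5
ADD      5 6
SUB      -1
NEG      1
DUP      1 1
SWAP     1 1
SWAP     1 1
SWAP     1 1
SWAP     1 1
DIV      1
PUSH 43  1 43
DUP      1 43 43
ADD      1 86
POP      1
PUSH 3   1 3
LT       1
PUSH -3  1 -3
MUL      -3
PUSH -5  -3 -5
OVER     -3 -5 -3
SWAP     -3 -3 -5
OVER     -3 -3 -5 -3
STORE 1  -3 -3 -5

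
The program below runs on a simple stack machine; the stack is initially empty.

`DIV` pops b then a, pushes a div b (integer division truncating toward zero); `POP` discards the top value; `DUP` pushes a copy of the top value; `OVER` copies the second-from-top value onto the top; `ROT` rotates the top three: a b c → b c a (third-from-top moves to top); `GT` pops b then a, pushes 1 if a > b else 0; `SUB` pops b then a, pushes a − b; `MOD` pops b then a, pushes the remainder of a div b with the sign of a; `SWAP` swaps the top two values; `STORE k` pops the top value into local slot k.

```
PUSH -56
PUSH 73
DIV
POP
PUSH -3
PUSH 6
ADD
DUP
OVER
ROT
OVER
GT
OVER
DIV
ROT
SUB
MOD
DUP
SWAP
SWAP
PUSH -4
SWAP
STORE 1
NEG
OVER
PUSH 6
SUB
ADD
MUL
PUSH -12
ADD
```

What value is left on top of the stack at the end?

-12

PUSH -56 → [-56]
PUSH 73  → [-56, 73]
DIV      → [0]
POP      → []
PUSH -3  → [-3]
PUSH 6   → [-3, 6]
ADD      → [3]
DUP      → [3, 3]
OVER     → [3, 3, 3]
ROT      → [3, 3, 3]
OVER     → [3, 3, 3, 3]
GT       → [3, 3, 0]
OVER     → [3, 3, 0, 3]
DIV      → [3, 3, 0]
ROT      → [3, 0, 3]
SUB      → [3, -3]
MOD      → [0]
DUP      → [0, 0]
SWAP     → [0, 0]
SWAP     → [0, 0]
PUSH -4  → [0, 0, -4]
SWAP     → [0, -4, 0]
STORE 1  → [0, -4]
NEG      → [0, 4]
OVER     → [0, 4, 0]
PUSH 6   → [0, 4, 0, 6]
SUB      → [0, 4, -6]
ADD      → [0, -2]
MUL      → [0]
PUSH -12 → [0, -12]
ADD      → [-12]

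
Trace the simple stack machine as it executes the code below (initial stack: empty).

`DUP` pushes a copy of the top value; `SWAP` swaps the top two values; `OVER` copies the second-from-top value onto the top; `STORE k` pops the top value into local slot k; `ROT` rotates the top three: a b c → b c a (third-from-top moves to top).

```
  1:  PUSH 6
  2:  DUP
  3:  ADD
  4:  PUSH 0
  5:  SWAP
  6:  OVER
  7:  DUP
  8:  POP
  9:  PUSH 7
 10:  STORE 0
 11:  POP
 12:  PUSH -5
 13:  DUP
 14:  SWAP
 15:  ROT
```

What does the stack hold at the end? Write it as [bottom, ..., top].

PUSH 6  : 6
DUP     : 6 6
ADD     : 12
PUSH 0  : 12 0
SWAP    : 0 12
OVER    : 0 12 0
DUP     : 0 12 0 0
POP     : 0 12 0
PUSH 7  : 0 12 0 7
STORE 0 : 0 12 0
POP     : 0 12
PUSH -5 : 0 12 -5
DUP     : 0 12 -5 -5
SWAP    : 0 12 -5 -5
ROT     : 0 -5 -5 12

[0, -5, -5, 12]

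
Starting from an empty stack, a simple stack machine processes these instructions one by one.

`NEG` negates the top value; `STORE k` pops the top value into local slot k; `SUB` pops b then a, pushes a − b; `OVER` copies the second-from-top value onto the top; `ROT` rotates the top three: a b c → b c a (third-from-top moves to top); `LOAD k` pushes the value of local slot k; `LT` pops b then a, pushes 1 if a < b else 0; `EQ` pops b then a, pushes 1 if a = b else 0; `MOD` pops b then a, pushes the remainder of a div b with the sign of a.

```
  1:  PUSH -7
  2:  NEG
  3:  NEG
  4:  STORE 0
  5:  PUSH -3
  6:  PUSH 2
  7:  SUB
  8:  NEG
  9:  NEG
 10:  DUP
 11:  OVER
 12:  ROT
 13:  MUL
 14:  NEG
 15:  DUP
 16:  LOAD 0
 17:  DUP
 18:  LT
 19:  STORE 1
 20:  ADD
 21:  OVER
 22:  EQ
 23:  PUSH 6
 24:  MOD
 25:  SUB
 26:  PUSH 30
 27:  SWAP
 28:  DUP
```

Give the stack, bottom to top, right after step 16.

[-5, -25, -25, -7]

PUSH -7 → -7
NEG     → 7
NEG     → -7
STORE 0 → (empty)
PUSH -3 → -3
PUSH 2  → -3 2
SUB     → -5
NEG     → 5
NEG     → -5
DUP     → -5 -5
OVER    → -5 -5 -5
ROT     → -5 -5 -5
MUL     → -5 25
NEG     → -5 -25
DUP     → -5 -25 -25
LOAD 0  → -5 -25 -25 -7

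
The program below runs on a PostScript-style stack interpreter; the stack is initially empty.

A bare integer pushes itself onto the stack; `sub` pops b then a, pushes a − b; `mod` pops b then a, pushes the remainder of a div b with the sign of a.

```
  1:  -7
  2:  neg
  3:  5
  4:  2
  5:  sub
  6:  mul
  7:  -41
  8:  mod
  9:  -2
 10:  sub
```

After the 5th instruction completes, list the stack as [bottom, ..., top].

[7, 3]

-7   [-7]
neg  [7]
5    [7, 5]
2    [7, 5, 2]
sub  [7, 3]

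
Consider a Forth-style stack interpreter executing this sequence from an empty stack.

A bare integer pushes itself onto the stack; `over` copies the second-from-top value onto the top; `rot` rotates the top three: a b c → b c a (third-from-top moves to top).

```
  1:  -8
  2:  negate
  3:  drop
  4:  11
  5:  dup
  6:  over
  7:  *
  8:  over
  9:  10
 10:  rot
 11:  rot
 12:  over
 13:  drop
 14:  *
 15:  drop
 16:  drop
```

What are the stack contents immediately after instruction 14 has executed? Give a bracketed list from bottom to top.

-8     : -8
negate : 8
drop   : (empty)
11     : 11
dup    : 11 11
over   : 11 11 11
*      : 11 121
over   : 11 121 11
10     : 11 121 11 10
rot    : 11 11 10 121
rot    : 11 10 121 11
over   : 11 10 121 11 121
drop   : 11 10 121 11
*      : 11 10 1331

[11, 10, 1331]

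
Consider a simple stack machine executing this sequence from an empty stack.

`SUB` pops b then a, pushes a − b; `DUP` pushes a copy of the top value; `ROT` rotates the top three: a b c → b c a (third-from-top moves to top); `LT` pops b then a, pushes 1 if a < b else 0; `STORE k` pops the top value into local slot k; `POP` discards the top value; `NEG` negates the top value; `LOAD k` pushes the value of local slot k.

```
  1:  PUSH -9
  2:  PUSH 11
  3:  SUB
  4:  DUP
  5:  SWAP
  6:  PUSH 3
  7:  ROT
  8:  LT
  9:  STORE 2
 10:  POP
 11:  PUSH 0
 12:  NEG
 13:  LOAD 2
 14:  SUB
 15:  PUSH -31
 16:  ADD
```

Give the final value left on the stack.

PUSH -9  → -9
PUSH 11  → -9 11
SUB      → -20
DUP      → -20 -20
SWAP     → -20 -20
PUSH 3   → -20 -20 3
ROT      → -20 3 -20
LT       → -20 0
STORE 2  → -20
POP      → (empty)
PUSH 0   → 0
NEG      → 0
LOAD 2   → 0 0
SUB      → 0
PUSH -31 → 0 -31
ADD      → -31

-31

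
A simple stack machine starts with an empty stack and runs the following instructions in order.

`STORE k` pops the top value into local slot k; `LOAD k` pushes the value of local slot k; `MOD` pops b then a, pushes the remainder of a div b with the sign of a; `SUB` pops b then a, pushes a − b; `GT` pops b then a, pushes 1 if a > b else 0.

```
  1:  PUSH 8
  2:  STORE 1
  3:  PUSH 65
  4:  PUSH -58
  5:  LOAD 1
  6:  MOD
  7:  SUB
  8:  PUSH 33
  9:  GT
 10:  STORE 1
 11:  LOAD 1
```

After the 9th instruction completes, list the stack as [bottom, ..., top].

PUSH 8   -> 8
STORE 1  -> (empty)
PUSH 65  -> 65
PUSH -58 -> 65 -58
LOAD 1   -> 65 -58 8
MOD      -> 65 -2
SUB      -> 67
PUSH 33  -> 67 33
GT       -> 1

[1]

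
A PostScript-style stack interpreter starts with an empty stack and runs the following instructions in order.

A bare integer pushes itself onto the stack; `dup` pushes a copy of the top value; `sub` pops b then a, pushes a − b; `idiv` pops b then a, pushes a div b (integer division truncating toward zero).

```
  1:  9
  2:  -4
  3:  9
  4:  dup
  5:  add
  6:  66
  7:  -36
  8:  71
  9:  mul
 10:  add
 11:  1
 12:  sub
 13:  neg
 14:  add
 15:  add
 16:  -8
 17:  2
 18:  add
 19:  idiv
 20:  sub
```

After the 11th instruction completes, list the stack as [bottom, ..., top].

9   -> 9
-4  -> 9 -4
9   -> 9 -4 9
dup -> 9 -4 9 9
add -> 9 -4 18
66  -> 9 -4 18 66
-36 -> 9 -4 18 66 -36
71  -> 9 -4 18 66 -36 71
mul -> 9 -4 18 66 -2556
add -> 9 -4 18 -2490
1   -> 9 -4 18 -2490 1

[9, -4, 18, -2490, 1]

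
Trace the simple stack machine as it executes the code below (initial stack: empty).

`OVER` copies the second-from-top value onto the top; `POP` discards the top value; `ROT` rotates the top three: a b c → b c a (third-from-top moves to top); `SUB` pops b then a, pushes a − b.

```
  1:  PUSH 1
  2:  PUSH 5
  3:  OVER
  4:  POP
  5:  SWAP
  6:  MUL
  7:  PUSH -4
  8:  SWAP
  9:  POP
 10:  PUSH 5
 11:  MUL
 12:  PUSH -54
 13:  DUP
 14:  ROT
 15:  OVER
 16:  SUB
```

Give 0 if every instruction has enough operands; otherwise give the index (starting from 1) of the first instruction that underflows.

0

PUSH 1   → [1]
PUSH 5   → [1, 5]
OVER     → [1, 5, 1]
POP      → [1, 5]
SWAP     → [5, 1]
MUL      → [5]
PUSH -4  → [5, -4]
SWAP     → [-4, 5]
POP      → [-4]
PUSH 5   → [-4, 5]
MUL      → [-20]
PUSH -54 → [-20, -54]
DUP      → [-20, -54, -54]
ROT      → [-54, -54, -20]
OVER     → [-54, -54, -20, -54]
SUB      → [-54, -54, 34]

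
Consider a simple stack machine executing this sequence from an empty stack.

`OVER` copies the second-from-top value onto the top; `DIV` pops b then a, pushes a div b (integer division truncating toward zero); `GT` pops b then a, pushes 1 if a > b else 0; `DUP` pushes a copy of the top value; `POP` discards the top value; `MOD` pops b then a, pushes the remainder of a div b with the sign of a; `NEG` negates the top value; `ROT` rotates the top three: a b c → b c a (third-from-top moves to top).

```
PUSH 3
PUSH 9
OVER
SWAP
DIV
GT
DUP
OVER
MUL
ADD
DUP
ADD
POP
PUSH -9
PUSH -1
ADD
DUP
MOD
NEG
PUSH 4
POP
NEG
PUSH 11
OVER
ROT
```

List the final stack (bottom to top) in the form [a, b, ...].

PUSH 3   [3]
PUSH 9   [3, 9]
OVER     [3, 9, 3]
SWAP     [3, 3, 9]
DIV      [3, 0]
GT       [1]
DUP      [1, 1]
OVER     [1, 1, 1]
MUL      [1, 1]
ADD      [2]
DUP      [2, 2]
ADD      [4]
POP      []
PUSH -9  [-9]
PUSH -1  [-9, -1]
ADD      [-10]
DUP      [-10, -10]
MOD      [0]
NEG      [0]
PUSH 4   [0, 4]
POP      [0]
NEG      [0]
PUSH 11  [0, 11]
OVER     [0, 11, 0]
ROT      [11, 0, 0]

[11, 0, 0]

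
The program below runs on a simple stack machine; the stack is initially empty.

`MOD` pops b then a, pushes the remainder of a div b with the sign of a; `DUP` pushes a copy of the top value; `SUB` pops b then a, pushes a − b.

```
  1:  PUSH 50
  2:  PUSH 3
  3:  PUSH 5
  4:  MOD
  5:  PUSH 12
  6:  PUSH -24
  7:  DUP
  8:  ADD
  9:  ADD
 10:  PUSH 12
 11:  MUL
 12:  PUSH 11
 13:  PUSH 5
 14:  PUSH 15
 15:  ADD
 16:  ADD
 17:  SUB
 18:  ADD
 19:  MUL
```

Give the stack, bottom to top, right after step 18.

PUSH 50  -> 50
PUSH 3   -> 50 3
PUSH 5   -> 50 3 5
MOD      -> 50 3
PUSH 12  -> 50 3 12
PUSH -24 -> 50 3 12 -24
DUP      -> 50 3 12 -24 -24
ADD      -> 50 3 12 -48
ADD      -> 50 3 -36
PUSH 12  -> 50 3 -36 12
MUL      -> 50 3 -432
PUSH 11  -> 50 3 -432 11
PUSH 5   -> 50 3 -432 11 5
PUSH 15  -> 50 3 -432 11 5 15
ADD      -> 50 3 -432 11 20
ADD      -> 50 3 -432 31
SUB      -> 50 3 -463
ADD      -> 50 -460

[50, -460]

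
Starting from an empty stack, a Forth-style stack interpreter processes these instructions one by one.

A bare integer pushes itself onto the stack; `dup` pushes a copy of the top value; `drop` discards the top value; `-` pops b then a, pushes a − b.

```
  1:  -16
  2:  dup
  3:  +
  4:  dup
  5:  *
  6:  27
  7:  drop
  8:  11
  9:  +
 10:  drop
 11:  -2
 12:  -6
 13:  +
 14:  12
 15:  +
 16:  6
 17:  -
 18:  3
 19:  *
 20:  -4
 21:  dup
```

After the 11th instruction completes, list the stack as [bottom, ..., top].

[-2]

-16  → [-16]
dup  → [-16, -16]
+    → [-32]
dup  → [-32, -32]
*    → [1024]
27   → [1024, 27]
drop → [1024]
11   → [1024, 11]
+    → [1035]
drop → []
-2   → [-2]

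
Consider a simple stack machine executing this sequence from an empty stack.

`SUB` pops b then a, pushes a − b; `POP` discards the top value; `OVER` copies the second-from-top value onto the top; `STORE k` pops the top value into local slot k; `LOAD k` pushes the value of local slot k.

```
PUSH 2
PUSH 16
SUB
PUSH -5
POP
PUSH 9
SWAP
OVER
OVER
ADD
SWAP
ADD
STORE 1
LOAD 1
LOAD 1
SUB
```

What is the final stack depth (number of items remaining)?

PUSH 2  : [2]
PUSH 16 : [2, 16]
SUB     : [-14]
PUSH -5 : [-14, -5]
POP     : [-14]
PUSH 9  : [-14, 9]
SWAP    : [9, -14]
OVER    : [9, -14, 9]
OVER    : [9, -14, 9, -14]
ADD     : [9, -14, -5]
SWAP    : [9, -5, -14]
ADD     : [9, -19]
STORE 1 : [9]
LOAD 1  : [9, -19]
LOAD 1  : [9, -19, -19]
SUB     : [9, 0]

2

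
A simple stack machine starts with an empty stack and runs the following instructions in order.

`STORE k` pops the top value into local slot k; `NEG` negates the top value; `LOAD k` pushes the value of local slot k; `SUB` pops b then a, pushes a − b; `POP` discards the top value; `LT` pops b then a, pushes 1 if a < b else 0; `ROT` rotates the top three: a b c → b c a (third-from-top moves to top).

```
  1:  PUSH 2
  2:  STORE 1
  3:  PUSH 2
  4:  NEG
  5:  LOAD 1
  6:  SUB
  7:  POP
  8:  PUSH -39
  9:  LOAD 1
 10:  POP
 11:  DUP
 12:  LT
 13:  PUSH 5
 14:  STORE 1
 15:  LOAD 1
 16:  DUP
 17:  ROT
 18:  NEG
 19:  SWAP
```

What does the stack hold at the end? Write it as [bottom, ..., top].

PUSH 2   -> 2
STORE 1  -> (empty)
PUSH 2   -> 2
NEG      -> -2
LOAD 1   -> -2 2
SUB      -> -4
POP      -> (empty)
PUSH -39 -> -39
LOAD 1   -> -39 2
POP      -> -39
DUP      -> -39 -39
LT       -> 0
PUSH 5   -> 0 5
STORE 1  -> 0
LOAD 1   -> 0 5
DUP      -> 0 5 5
ROT      -> 5 5 0
NEG      -> 5 5 0
SWAP     -> 5 0 5

[5, 0, 5]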